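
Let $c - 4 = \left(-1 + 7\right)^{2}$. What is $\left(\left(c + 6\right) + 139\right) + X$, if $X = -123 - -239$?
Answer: $301$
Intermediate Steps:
$c = 40$ ($c = 4 + \left(-1 + 7\right)^{2} = 4 + 6^{2} = 4 + 36 = 40$)
$X = 116$ ($X = -123 + 239 = 116$)
$\left(\left(c + 6\right) + 139\right) + X = \left(\left(40 + 6\right) + 139\right) + 116 = \left(46 + 139\right) + 116 = 185 + 116 = 301$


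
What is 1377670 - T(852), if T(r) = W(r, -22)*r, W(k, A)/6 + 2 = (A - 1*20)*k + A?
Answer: 184428166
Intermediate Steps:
W(k, A) = -12 + 6*A + 6*k*(-20 + A) (W(k, A) = -12 + 6*((A - 1*20)*k + A) = -12 + 6*((A - 20)*k + A) = -12 + 6*((-20 + A)*k + A) = -12 + 6*(k*(-20 + A) + A) = -12 + 6*(A + k*(-20 + A)) = -12 + (6*A + 6*k*(-20 + A)) = -12 + 6*A + 6*k*(-20 + A))
T(r) = r*(-144 - 252*r) (T(r) = (-12 - 120*r + 6*(-22) + 6*(-22)*r)*r = (-12 - 120*r - 132 - 132*r)*r = (-144 - 252*r)*r = r*(-144 - 252*r))
1377670 - T(852) = 1377670 - (-36)*852*(4 + 7*852) = 1377670 - (-36)*852*(4 + 5964) = 1377670 - (-36)*852*5968 = 1377670 - 1*(-183050496) = 1377670 + 183050496 = 184428166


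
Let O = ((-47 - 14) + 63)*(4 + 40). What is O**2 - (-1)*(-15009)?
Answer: -7265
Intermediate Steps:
O = 88 (O = (-61 + 63)*44 = 2*44 = 88)
O**2 - (-1)*(-15009) = 88**2 - (-1)*(-15009) = 7744 - 1*15009 = 7744 - 15009 = -7265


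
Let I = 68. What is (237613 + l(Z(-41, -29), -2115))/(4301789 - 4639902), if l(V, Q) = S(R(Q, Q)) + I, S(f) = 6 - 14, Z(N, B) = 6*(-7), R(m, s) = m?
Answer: -237673/338113 ≈ -0.70294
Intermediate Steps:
Z(N, B) = -42
S(f) = -8
l(V, Q) = 60 (l(V, Q) = -8 + 68 = 60)
(237613 + l(Z(-41, -29), -2115))/(4301789 - 4639902) = (237613 + 60)/(4301789 - 4639902) = 237673/(-338113) = 237673*(-1/338113) = -237673/338113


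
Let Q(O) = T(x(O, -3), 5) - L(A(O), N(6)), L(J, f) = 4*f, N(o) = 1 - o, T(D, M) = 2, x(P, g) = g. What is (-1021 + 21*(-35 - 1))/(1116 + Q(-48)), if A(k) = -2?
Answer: -1777/1138 ≈ -1.5615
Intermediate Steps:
Q(O) = 22 (Q(O) = 2 - 4*(1 - 1*6) = 2 - 4*(1 - 6) = 2 - 4*(-5) = 2 - 1*(-20) = 2 + 20 = 22)
(-1021 + 21*(-35 - 1))/(1116 + Q(-48)) = (-1021 + 21*(-35 - 1))/(1116 + 22) = (-1021 + 21*(-36))/1138 = (-1021 - 756)*(1/1138) = -1777*1/1138 = -1777/1138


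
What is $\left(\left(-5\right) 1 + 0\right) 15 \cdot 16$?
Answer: $-1200$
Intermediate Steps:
$\left(\left(-5\right) 1 + 0\right) 15 \cdot 16 = \left(-5 + 0\right) 15 \cdot 16 = \left(-5\right) 15 \cdot 16 = \left(-75\right) 16 = -1200$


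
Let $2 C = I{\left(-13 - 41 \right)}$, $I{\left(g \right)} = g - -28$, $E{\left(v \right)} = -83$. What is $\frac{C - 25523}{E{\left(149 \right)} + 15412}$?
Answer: $- \frac{25536}{15329} \approx -1.6659$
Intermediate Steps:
$I{\left(g \right)} = 28 + g$ ($I{\left(g \right)} = g + 28 = 28 + g$)
$C = -13$ ($C = \frac{28 - 54}{2} = \frac{1}{2} \left(-26\right) = -13$)
$\frac{C - 25523}{E{\left(149 \right)} + 15412} = \frac{-13 - 25523}{-83 + 15412} = - \frac{25536}{15329}$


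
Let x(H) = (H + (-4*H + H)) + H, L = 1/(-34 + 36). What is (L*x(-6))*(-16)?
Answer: -48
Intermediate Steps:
L = 1/2 ≈ 0.50000
x(H) = -H (x(H) = (H - 3*H) + H = -2*H + H = -H)
(L*x(-6))*(-16) = ((-1*(-6))/2)*(-16) = ((1/2)*6)*(-16) = 3*(-16) = -48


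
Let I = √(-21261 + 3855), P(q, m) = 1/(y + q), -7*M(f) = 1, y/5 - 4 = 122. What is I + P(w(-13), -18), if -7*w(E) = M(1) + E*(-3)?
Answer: 49/30598 + 3*I*√1934 ≈ 0.0016014 + 131.93*I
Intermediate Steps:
y = 630 (y = 20 + 5*122 = 20 + 610 = 630)
M(f) = -⅐ (M(f) = -⅐*1 = -⅐)
w(E) = 1/49 + 3*E/7 (w(E) = -(-⅐ + E*(-3))/7 = -(-⅐ - 3*E)/7 = 1/49 + 3*E/7)
P(q, m) = 1/(630 + q)
I = 3*I*√1934 (I = √(-17406) = 3*I*√1934 ≈ 131.93*I)
I + P(w(-13), -18) = 3*I*√1934 + 1/(630 + (1/49 + (3/7)*(-13))) = 3*I*√1934 + 1/(630 + (1/49 - 39/7)) = 3*I*√1934 + 1/(630 - 272/49) = 3*I*√1934 + 1/(30598/49) = 3*I*√1934 + 49/30598 = 49/30598 + 3*I*√1934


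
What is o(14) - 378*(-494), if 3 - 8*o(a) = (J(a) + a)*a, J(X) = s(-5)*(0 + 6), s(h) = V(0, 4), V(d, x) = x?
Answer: 1493327/8 ≈ 1.8667e+5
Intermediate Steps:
s(h) = 4
J(X) = 24 (J(X) = 4*(0 + 6) = 4*6 = 24)
o(a) = 3/8 - a*(24 + a)/8 (o(a) = 3/8 - (24 + a)*a/8 = 3/8 - a*(24 + a)/8)
o(14) - 378*(-494) = (3/8 - 3*14 - ⅛*14²) - 378*(-494) = (3/8 - 42 - ⅛*196) + 186732 = (3/8 - 42 - 49/2) + 186732 = -529/8 + 186732 = 1493327/8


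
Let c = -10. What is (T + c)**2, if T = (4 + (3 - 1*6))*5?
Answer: 25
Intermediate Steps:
T = 5 (T = (4 + (3 - 6))*5 = (4 - 3)*5 = 1*5 = 5)
(T + c)**2 = (5 - 10)**2 = (-5)**2 = 25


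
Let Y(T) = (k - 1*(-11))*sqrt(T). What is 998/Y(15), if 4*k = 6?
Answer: 1996*sqrt(15)/375 ≈ 20.615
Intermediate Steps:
k = 3/2 (k = (1/4)*6 = 3/2 ≈ 1.5000)
Y(T) = 25*sqrt(T)/2 (Y(T) = (3/2 - 1*(-11))*sqrt(T) = (3/2 + 11)*sqrt(T) = 25*sqrt(T)/2)
998/Y(15) = 998/((25*sqrt(15)/2)) = 998*(2*sqrt(15)/375) = 1996*sqrt(15)/375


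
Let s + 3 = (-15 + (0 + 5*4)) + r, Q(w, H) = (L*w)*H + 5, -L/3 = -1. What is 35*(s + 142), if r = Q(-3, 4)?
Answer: 3955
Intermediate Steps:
L = 3 (L = -3*(-1) = 3)
Q(w, H) = 5 + 3*H*w (Q(w, H) = (3*w)*H + 5 = 3*H*w + 5 = 5 + 3*H*w)
r = -31 (r = 5 + 3*4*(-3) = 5 - 36 = -31)
s = -29 (s = -3 + ((-15 + (0 + 5*4)) - 31) = -3 + ((-15 + (0 + 20)) - 31) = -3 + ((-15 + 20) - 31) = -3 + (5 - 31) = -3 - 26 = -29)
35*(s + 142) = 35*(-29 + 142) = 35*113 = 3955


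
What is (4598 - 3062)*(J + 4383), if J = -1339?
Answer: 4675584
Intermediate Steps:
(4598 - 3062)*(J + 4383) = (4598 - 3062)*(-1339 + 4383) = 1536*3044 = 4675584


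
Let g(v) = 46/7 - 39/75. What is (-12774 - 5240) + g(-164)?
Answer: -3151391/175 ≈ -18008.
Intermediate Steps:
g(v) = 1059/175 (g(v) = 46*(⅐) - 39*1/75 = 46/7 - 13/25 = 1059/175)
(-12774 - 5240) + g(-164) = (-12774 - 5240) + 1059/175 = -18014 + 1059/175 = -3151391/175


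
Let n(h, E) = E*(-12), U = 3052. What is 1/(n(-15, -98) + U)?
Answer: 1/4228 ≈ 0.00023652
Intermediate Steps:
n(h, E) = -12*E
1/(n(-15, -98) + U) = 1/(-12*(-98) + 3052) = 1/(1176 + 3052) = 1/4228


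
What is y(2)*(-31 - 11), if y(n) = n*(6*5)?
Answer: -2520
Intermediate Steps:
y(n) = 30*n (y(n) = n*30 = 30*n)
y(2)*(-31 - 11) = (30*2)*(-31 - 11) = 60*(-42) = -2520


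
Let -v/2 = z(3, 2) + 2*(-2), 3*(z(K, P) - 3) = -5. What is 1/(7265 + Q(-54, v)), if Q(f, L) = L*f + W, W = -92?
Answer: 1/6885 ≈ 0.00014524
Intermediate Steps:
z(K, P) = 4/3 (z(K, P) = 3 + (⅓)*(-5) = 3 - 5/3 = 4/3)
v = 16/3 (v = -2*(4/3 + 2*(-2)) = -2*(4/3 - 4) = -2*(-8/3) = 16/3 ≈ 5.3333)
Q(f, L) = -92 + L*f (Q(f, L) = L*f - 92 = -92 + L*f)
1/(7265 + Q(-54, v)) = 1/(7265 + (-92 + (16/3)*(-54))) = 1/(7265 + (-92 - 288)) = 1/(7265 - 380) = 1/6885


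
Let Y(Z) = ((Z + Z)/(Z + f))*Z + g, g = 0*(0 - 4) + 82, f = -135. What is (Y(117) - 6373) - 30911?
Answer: -38723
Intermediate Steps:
g = 82 (g = 0*(-4) + 82 = 0 + 82 = 82)
Y(Z) = 82 + 2*Z²/(-135 + Z) (Y(Z) = ((Z + Z)/(Z - 135))*Z + 82 = ((2*Z)/(-135 + Z))*Z + 82 = (2*Z/(-135 + Z))*Z + 82 = 2*Z²/(-135 + Z) + 82 = 82 + 2*Z²/(-135 + Z))
(Y(117) - 6373) - 30911 = (2*(-5535 + 117² + 41*117)/(-135 + 117) - 6373) - 30911 = (2*(-5535 + 13689 + 4797)/(-18) - 6373) - 30911 = (2*(-1/18)*12951 - 6373) - 30911 = (-1439 - 6373) - 30911 = -7812 - 30911 = -38723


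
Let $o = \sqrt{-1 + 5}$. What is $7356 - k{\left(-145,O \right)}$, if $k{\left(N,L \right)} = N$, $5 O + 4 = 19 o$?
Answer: $7501$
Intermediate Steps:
$o = 2$ ($o = \sqrt{4} = 2$)
$O = \frac{34}{5}$ ($O = - \frac{4}{5} + \frac{19 \cdot 2}{5} = - \frac{4}{5} + \frac{1}{5} \cdot 38 = - \frac{4}{5} + \frac{38}{5} = \frac{34}{5} \approx 6.8$)
$7356 - k{\left(-145,O \right)} = 7356 - -145 = 7356 + 145 = 7501$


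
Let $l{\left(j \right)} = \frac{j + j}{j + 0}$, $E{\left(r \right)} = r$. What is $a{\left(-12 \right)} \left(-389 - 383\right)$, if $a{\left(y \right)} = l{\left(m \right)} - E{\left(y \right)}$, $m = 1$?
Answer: $-10808$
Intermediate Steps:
$l{\left(j \right)} = 2$ ($l{\left(j \right)} = \frac{2 j}{j} = 2$)
$a{\left(y \right)} = 2 - y$
$a{\left(-12 \right)} \left(-389 - 383\right) = \left(2 - -12\right) \left(-389 - 383\right) = \left(2 + 12\right) \left(-772\right) = 14 \left(-772\right) = -10808$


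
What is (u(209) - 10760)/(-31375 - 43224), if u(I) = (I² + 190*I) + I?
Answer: -72840/74599 ≈ -0.97642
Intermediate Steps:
u(I) = I² + 191*I
(u(209) - 10760)/(-31375 - 43224) = (209*(191 + 209) - 10760)/(-31375 - 43224) = (209*400 - 10760)/(-74599) = (83600 - 10760)*(-1/74599) = 72840*(-1/74599) = -72840/74599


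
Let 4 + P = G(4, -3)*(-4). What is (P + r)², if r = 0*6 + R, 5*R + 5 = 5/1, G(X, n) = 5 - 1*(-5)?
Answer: 1936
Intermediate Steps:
G(X, n) = 10 (G(X, n) = 5 + 5 = 10)
P = -44 (P = -4 + 10*(-4) = -4 - 40 = -44)
R = 0 (R = -1 + (5/1)/5 = -1 + (5*1)/5 = -1 + (⅕)*5 = -1 + 1 = 0)
r = 0 (r = 0*6 + 0 = 0 + 0 = 0)
(P + r)² = (-44 + 0)² = (-44)² = 1936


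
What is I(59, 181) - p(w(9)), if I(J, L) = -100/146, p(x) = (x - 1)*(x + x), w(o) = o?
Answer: -10562/73 ≈ -144.68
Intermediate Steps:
p(x) = 2*x*(-1 + x) (p(x) = (-1 + x)*(2*x) = 2*x*(-1 + x))
I(J, L) = -50/73 (I(J, L) = -100*1/146 = -50/73)
I(59, 181) - p(w(9)) = -50/73 - 2*9*(-1 + 9) = -50/73 - 2*9*8 = -50/73 - 1*144 = -50/73 - 144 = -10562/73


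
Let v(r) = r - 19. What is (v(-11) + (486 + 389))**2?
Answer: 714025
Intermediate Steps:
v(r) = -19 + r
(v(-11) + (486 + 389))**2 = ((-19 - 11) + (486 + 389))**2 = (-30 + 875)**2 = 845**2 = 714025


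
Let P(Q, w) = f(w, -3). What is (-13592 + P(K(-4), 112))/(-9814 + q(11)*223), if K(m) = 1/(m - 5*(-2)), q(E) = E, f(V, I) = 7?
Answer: 13585/7361 ≈ 1.8455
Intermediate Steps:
K(m) = 1/(10 + m) (K(m) = 1/(m + 10) = 1/(10 + m))
P(Q, w) = 7
(-13592 + P(K(-4), 112))/(-9814 + q(11)*223) = (-13592 + 7)/(-9814 + 11*223) = -13585/(-9814 + 2453) = -13585/(-7361) = -13585*(-1/7361) = 13585/7361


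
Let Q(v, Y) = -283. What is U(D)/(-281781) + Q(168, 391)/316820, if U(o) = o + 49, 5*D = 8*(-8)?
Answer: -91212907/89273856420 ≈ -0.0010217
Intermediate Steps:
D = -64/5 (D = (8*(-8))/5 = (⅕)*(-64) = -64/5 ≈ -12.800)
U(o) = 49 + o
U(D)/(-281781) + Q(168, 391)/316820 = (49 - 64/5)/(-281781) - 283/316820 = (181/5)*(-1/281781) - 283*1/316820 = -181/1408905 - 283/316820 = -91212907/89273856420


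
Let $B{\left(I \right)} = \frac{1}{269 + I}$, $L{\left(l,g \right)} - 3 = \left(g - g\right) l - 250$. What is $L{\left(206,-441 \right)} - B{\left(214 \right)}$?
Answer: $- \frac{119302}{483} \approx -247.0$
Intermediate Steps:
$L{\left(l,g \right)} = -247$ ($L{\left(l,g \right)} = 3 + \left(\left(g - g\right) l - 250\right) = 3 - \left(250 + 0 l\right) = 3 + \left(0 - 250\right) = 3 - 250 = -247$)
$L{\left(206,-441 \right)} - B{\left(214 \right)} = -247 - \frac{1}{269 + 214} = -247 - \frac{1}{483} = - \frac{119302}{483}$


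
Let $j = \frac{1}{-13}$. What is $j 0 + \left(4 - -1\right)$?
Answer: $5$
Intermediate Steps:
$j = - \frac{1}{13} \approx -0.076923$
$j 0 + \left(4 - -1\right) = \left(- \frac{1}{13}\right) 0 + \left(4 - -1\right) = 0 + \left(4 + 1\right) = 0 + 5 = 5$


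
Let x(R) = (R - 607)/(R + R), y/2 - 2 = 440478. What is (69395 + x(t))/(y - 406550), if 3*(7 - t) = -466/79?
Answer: 73696754/504060625 ≈ 0.14621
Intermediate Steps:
t = 2125/237 (t = 7 - (-466)/(3*79) = 7 - 1/3*(-466/79) = 7 + 466/237 = 2125/237 ≈ 8.9662)
y = 880960 (y = 4 + 2*440478 = 4 + 880956 = 880960)
x(R) = (-607 + R)/(2*R) (x(R) = (-607 + R)/((2*R)) = (-607 + R)*(1/(2*R)) = (-607 + R)/(2*R))
(69395 + x(t))/(y - 406550) = (69395 + (-607 + 2125/237)/(2*(2125/237)))/(880960 - 406550) = (69395 + (1/2)*(237/2125)*(-141734/237))/474410 = (69395 - 70867/2125)*(1/474410) = (147393508/2125)*(1/474410) = 73696754/504060625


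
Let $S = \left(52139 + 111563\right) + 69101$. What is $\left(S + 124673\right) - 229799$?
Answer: $127677$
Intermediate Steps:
$S = 232803$ ($S = 163702 + 69101 = 232803$)
$\left(S + 124673\right) - 229799 = \left(232803 + 124673\right) - 229799 = 357476 - 229799 = 127677$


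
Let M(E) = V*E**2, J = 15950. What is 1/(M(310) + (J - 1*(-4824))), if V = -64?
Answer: -1/6129626 ≈ -1.6314e-7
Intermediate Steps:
M(E) = -64*E**2
1/(M(310) + (J - 1*(-4824))) = 1/(-64*310**2 + (15950 - 1*(-4824))) = 1/(-64*96100 + (15950 + 4824)) = 1/(-6150400 + 20774) = 1/(-6129626) = -1/6129626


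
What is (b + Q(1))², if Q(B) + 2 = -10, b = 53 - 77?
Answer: 1296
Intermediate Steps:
b = -24
Q(B) = -12 (Q(B) = -2 - 10 = -12)
(b + Q(1))² = (-24 - 12)² = (-36)² = 1296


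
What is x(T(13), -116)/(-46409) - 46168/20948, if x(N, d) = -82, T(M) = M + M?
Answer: -535223244/243043933 ≈ -2.2022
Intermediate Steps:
T(M) = 2*M
x(T(13), -116)/(-46409) - 46168/20948 = -82/(-46409) - 46168/20948 = -82*(-1/46409) - 46168*1/20948 = 82/46409 - 11542/5237 = -535223244/243043933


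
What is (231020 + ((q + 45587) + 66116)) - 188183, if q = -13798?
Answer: 140742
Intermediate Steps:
(231020 + ((q + 45587) + 66116)) - 188183 = (231020 + ((-13798 + 45587) + 66116)) - 188183 = (231020 + (31789 + 66116)) - 188183 = (231020 + 97905) - 188183 = 328925 - 188183 = 140742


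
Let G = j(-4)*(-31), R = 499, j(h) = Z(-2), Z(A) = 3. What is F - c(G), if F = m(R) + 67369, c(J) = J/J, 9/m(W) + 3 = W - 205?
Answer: 6534699/97 ≈ 67368.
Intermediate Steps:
j(h) = 3
m(W) = 9/(-208 + W) (m(W) = 9/(-3 + (W - 205)) = 9/(-3 + (-205 + W)) = 9/(-208 + W))
G = -93 (G = 3*(-31) = -93)
c(J) = 1
F = 6534796/97 (F = 9/(-208 + 499) + 67369 = 9/291 + 67369 = 9*(1/291) + 67369 = 3/97 + 67369 = 6534796/97 ≈ 67369.)
F - c(G) = 6534796/97 - 1*1 = 6534796/97 - 1 = 6534699/97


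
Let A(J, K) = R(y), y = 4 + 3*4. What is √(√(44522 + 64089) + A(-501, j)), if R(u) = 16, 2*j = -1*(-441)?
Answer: √(16 + √108611) ≈ 18.589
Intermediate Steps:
j = 441/2 (j = (-1*(-441))/2 = (½)*441 = 441/2 ≈ 220.50)
y = 16 (y = 4 + 12 = 16)
A(J, K) = 16
√(√(44522 + 64089) + A(-501, j)) = √(√(44522 + 64089) + 16) = √(√108611 + 16) = √(16 + √108611)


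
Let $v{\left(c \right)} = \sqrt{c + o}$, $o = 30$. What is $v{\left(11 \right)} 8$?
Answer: $8 \sqrt{41} \approx 51.225$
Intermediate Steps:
$v{\left(c \right)} = \sqrt{30 + c}$ ($v{\left(c \right)} = \sqrt{c + 30} = \sqrt{30 + c}$)
$v{\left(11 \right)} 8 = \sqrt{30 + 11} \cdot 8 = \sqrt{41} \cdot 8 = 8 \sqrt{41}$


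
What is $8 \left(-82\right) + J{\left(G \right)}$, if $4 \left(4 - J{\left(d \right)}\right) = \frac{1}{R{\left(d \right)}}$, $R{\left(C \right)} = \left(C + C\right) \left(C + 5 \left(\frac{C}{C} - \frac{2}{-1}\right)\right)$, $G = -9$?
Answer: $- \frac{281663}{432} \approx -652.0$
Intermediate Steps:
$R{\left(C \right)} = 2 C \left(15 + C\right)$ ($R{\left(C \right)} = 2 C \left(C + 5 \left(1 - -2\right)\right) = 2 C \left(C + 5 \left(1 + 2\right)\right) = 2 C \left(C + 5 \cdot 3\right) = 2 C \left(C + 15\right) = 2 C \left(15 + C\right)$)
$J{\left(d \right)} = 4 - \frac{1}{8 d \left(15 + d\right)}$ ($J{\left(d \right)} = 4 - \frac{1}{4 \cdot 2 d \left(15 + d\right)} = 4 - \frac{\frac{1}{2} \frac{1}{d} \frac{1}{15 + d}}{4} = 4 - \frac{1}{8 d \left(15 + d\right)}$)
$8 \left(-82\right) + J{\left(G \right)} = 8 \left(-82\right) + \frac{-1 + 32 \left(-9\right) \left(15 - 9\right)}{8 \left(-9\right) \left(15 - 9\right)} = -656 + \frac{1}{8} \left(- \frac{1}{9}\right) \frac{1}{6} \left(-1 + 32 \left(-9\right) 6\right) = -656 + \frac{1}{8} \left(- \frac{1}{9}\right) \frac{1}{6} \left(-1 - 1728\right) = -656 + \frac{1}{8} \left(- \frac{1}{9}\right) \frac{1}{6} \left(-1729\right) = -656 + \frac{1729}{432} = - \frac{281663}{432}$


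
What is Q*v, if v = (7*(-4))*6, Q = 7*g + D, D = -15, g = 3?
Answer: -1008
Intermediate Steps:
Q = 6 (Q = 7*3 - 15 = 21 - 15 = 6)
v = -168 (v = -28*6 = -168)
Q*v = 6*(-168) = -1008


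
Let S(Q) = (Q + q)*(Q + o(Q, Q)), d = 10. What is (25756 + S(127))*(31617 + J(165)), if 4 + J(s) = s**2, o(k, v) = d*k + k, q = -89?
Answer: 4922857784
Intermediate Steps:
o(k, v) = 11*k (o(k, v) = 10*k + k = 11*k)
S(Q) = 12*Q*(-89 + Q) (S(Q) = (Q - 89)*(Q + 11*Q) = (-89 + Q)*(12*Q) = 12*Q*(-89 + Q))
J(s) = -4 + s**2
(25756 + S(127))*(31617 + J(165)) = (25756 + 12*127*(-89 + 127))*(31617 + (-4 + 165**2)) = (25756 + 12*127*38)*(31617 + (-4 + 27225)) = (25756 + 57912)*(31617 + 27221) = 83668*58838 = 4922857784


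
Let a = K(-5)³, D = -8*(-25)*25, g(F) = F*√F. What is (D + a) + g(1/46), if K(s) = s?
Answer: 4875 + √46/2116 ≈ 4875.0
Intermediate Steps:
g(F) = F^(3/2)
D = 5000 (D = 200*25 = 5000)
a = -125 (a = (-5)³ = -125)
(D + a) + g(1/46) = (5000 - 125) + (1/46)^(3/2) = 4875 + (1/46)^(3/2) = 4875 + √46/2116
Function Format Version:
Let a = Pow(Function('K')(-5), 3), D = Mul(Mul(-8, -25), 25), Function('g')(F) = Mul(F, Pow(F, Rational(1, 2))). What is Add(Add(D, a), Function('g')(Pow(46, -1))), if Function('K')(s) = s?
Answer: Add(4875, Mul(Rational(1, 2116), Pow(46, Rational(1, 2)))) ≈ 4875.0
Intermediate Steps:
Function('g')(F) = Pow(F, Rational(3, 2))
D = 5000 (D = Mul(200, 25) = 5000)
a = -125 (a = Pow(-5, 3) = -125)
Add(Add(D, a), Function('g')(Pow(46, -1))) = Add(Add(5000, -125), Pow(Pow(46, -1), Rational(3, 2))) = Add(4875, Pow(Rational(1, 46), Rational(3, 2))) = Add(4875, Mul(Rational(1, 2116), Pow(46, Rational(1, 2))))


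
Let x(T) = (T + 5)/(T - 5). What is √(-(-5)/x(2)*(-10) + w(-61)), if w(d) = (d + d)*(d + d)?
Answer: √730366/7 ≈ 122.09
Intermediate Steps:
w(d) = 4*d² (w(d) = (2*d)*(2*d) = 4*d²)
x(T) = (5 + T)/(-5 + T)
√(-(-5)/x(2)*(-10) + w(-61)) = √(-(-5)/((5 + 2)/(-5 + 2))*(-10) + 4*(-61)²) = √(-(-5)/(7/(-3))*(-10) + 4*3721) = √(-(-5)/((-⅓*7))*(-10) + 14884) = √(-(-5)/(-7/3)*(-10) + 14884) = √(-(-5)*(-3)/7*(-10) + 14884) = √(-1*15/7*(-10) + 14884) = √(-15/7*(-10) + 14884) = √(150/7 + 14884) = √(104338/7) = √730366/7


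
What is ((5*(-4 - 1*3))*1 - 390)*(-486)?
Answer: 206550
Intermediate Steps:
((5*(-4 - 1*3))*1 - 390)*(-486) = ((5*(-4 - 3))*1 - 390)*(-486) = ((5*(-7))*1 - 390)*(-486) = (-35*1 - 390)*(-486) = (-35 - 390)*(-486) = -425*(-486) = 206550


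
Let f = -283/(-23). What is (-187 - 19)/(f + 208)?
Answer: -4738/5067 ≈ -0.93507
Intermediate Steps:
f = 283/23 (f = -283*(-1/23) = 283/23 ≈ 12.304)
(-187 - 19)/(f + 208) = (-187 - 19)/(283/23 + 208) = -206/5067/23 = -206*23/5067 = -4738/5067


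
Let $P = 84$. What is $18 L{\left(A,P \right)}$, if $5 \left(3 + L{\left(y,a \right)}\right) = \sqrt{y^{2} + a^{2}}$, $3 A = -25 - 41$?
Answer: $-54 + \frac{36 \sqrt{1885}}{5} \approx 258.6$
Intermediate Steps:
$A = -22$ ($A = \frac{-25 - 41}{3} = \frac{1}{3} \left(-66\right) = -22$)
$L{\left(y,a \right)} = -3 + \frac{\sqrt{a^{2} + y^{2}}}{5}$ ($L{\left(y,a \right)} = -3 + \frac{\sqrt{y^{2} + a^{2}}}{5} = -3 + \frac{\sqrt{a^{2} + y^{2}}}{5}$)
$18 L{\left(A,P \right)} = 18 \left(-3 + \frac{\sqrt{84^{2} + \left(-22\right)^{2}}}{5}\right) = 18 \left(-3 + \frac{\sqrt{7056 + 484}}{5}\right) = 18 \left(-3 + \frac{\sqrt{7540}}{5}\right) = 18 \left(-3 + \frac{2 \sqrt{1885}}{5}\right) = -54 + \frac{36 \sqrt{1885}}{5}$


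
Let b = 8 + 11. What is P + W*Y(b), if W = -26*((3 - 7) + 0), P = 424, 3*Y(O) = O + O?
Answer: 5224/3 ≈ 1741.3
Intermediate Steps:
b = 19
Y(O) = 2*O/3 (Y(O) = (O + O)/3 = (2*O)/3 = 2*O/3)
W = 104 (W = -26*(-4 + 0) = -26*(-4) = 104)
P + W*Y(b) = 424 + 104*((⅔)*19) = 424 + 104*(38/3) = 424 + 3952/3 = 5224/3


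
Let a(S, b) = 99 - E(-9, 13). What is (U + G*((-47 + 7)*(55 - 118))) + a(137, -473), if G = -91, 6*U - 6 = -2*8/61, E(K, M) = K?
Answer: -41945621/183 ≈ -2.2921e+5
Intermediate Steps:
a(S, b) = 108 (a(S, b) = 99 - 1*(-9) = 99 + 9 = 108)
U = 175/183 (U = 1 + (-2*8/61)/6 = 1 + (-16*1/61)/6 = 1 + (1/6)*(-16/61) = 1 - 8/183 = 175/183 ≈ 0.95628)
(U + G*((-47 + 7)*(55 - 118))) + a(137, -473) = (175/183 - 91*(-47 + 7)*(55 - 118)) + 108 = (175/183 - (-3640)*(-63)) + 108 = (175/183 - 91*2520) + 108 = (175/183 - 229320) + 108 = -41965385/183 + 108 = -41945621/183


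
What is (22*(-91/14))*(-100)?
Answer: 14300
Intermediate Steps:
(22*(-91/14))*(-100) = (22*(-91*1/14))*(-100) = (22*(-13/2))*(-100) = -143*(-100) = 14300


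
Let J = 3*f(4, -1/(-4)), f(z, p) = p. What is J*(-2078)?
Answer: -3117/2 ≈ -1558.5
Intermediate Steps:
J = 3/4 (J = 3*(-1/(-4)) = 3*(-1*(-1/4)) = 3*(1/4) = 3/4 ≈ 0.75000)
J*(-2078) = (3/4)*(-2078) = -3117/2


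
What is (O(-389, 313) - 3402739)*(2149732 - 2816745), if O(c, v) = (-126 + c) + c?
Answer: 2270274128359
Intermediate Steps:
O(c, v) = -126 + 2*c
(O(-389, 313) - 3402739)*(2149732 - 2816745) = ((-126 + 2*(-389)) - 3402739)*(2149732 - 2816745) = ((-126 - 778) - 3402739)*(-667013) = (-904 - 3402739)*(-667013) = -3403643*(-667013) = 2270274128359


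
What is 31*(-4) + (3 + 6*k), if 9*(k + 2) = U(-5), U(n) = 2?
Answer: -395/3 ≈ -131.67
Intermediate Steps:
k = -16/9 (k = -2 + (⅑)*2 = -2 + 2/9 = -16/9 ≈ -1.7778)
31*(-4) + (3 + 6*k) = 31*(-4) + (3 + 6*(-16/9)) = -124 + (3 - 32/3) = -124 - 23/3 = -395/3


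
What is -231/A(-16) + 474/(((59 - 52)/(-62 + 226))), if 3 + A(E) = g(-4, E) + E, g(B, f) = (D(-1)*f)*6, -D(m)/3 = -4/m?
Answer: 8006661/721 ≈ 11105.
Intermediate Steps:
D(m) = 12/m (D(m) = -(-12)/m = 12/m)
g(B, f) = -72*f (g(B, f) = ((12/(-1))*f)*6 = ((12*(-1))*f)*6 = -12*f*6 = -72*f)
A(E) = -3 - 71*E (A(E) = -3 + (-72*E + E) = -3 - 71*E)
-231/A(-16) + 474/(((59 - 52)/(-62 + 226))) = -231/(-3 - 71*(-16)) + 474/(((59 - 52)/(-62 + 226))) = -231/(-3 + 1136) + 474/((7/164)) = -231/1133 + 474/((7*(1/164))) = -231*1/1133 + 474/(7/164) = -21/103 + 474*(164/7) = -21/103 + 77736/7 = 8006661/721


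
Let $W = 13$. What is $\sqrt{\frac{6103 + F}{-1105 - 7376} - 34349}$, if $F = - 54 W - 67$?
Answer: $\frac{i \sqrt{274519795627}}{2827} \approx 185.34 i$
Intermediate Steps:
$F = -769$ ($F = \left(-54\right) 13 - 67 = -702 - 67 = -769$)
$\sqrt{\frac{6103 + F}{-1105 - 7376} - 34349} = \sqrt{\frac{6103 - 769}{-1105 - 7376} - 34349} = \sqrt{\frac{5334}{-8481} - 34349} = \sqrt{5334 \left(- \frac{1}{8481}\right) - 34349} = \sqrt{- \frac{1778}{2827} - 34349} = \sqrt{- \frac{97106401}{2827}} = \frac{i \sqrt{274519795627}}{2827}$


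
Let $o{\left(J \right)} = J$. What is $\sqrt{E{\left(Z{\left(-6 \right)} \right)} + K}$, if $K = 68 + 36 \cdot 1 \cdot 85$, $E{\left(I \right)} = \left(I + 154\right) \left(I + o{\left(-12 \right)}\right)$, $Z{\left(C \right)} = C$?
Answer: $4 \sqrt{29} \approx 21.541$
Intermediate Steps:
$E{\left(I \right)} = \left(-12 + I\right) \left(154 + I\right)$ ($E{\left(I \right)} = \left(I + 154\right) \left(I - 12\right) = \left(154 + I\right) \left(-12 + I\right) = \left(-12 + I\right) \left(154 + I\right)$)
$K = 3128$ ($K = 68 + 36 \cdot 85 = 68 + 3060 = 3128$)
$\sqrt{E{\left(Z{\left(-6 \right)} \right)} + K} = \sqrt{\left(-1848 + \left(-6\right)^{2} + 142 \left(-6\right)\right) + 3128} = \sqrt{\left(-1848 + 36 - 852\right) + 3128} = \sqrt{-2664 + 3128} = \sqrt{464} = 4 \sqrt{29}$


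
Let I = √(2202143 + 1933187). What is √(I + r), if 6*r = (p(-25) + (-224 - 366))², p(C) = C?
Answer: √(252150 + 4*√4135330)/2 ≈ 255.09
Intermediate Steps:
I = √4135330 ≈ 2033.6
r = 126075/2 (r = (-25 + (-224 - 366))²/6 = (-25 - 590)²/6 = (⅙)*(-615)² = (⅙)*378225 = 126075/2 ≈ 63038.)
√(I + r) = √(√4135330 + 126075/2) = √(126075/2 + √4135330)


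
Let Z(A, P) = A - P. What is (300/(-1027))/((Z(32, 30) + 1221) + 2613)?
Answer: -75/984893 ≈ -7.6150e-5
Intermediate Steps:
(300/(-1027))/((Z(32, 30) + 1221) + 2613) = (300/(-1027))/(((32 - 1*30) + 1221) + 2613) = (300*(-1/1027))/(((32 - 30) + 1221) + 2613) = -300/(1027*((2 + 1221) + 2613)) = -300/(1027*(1223 + 2613)) = -300/1027/3836 = -300/1027*1/3836 = -75/984893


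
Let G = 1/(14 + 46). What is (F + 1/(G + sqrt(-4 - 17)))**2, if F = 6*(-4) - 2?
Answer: 4*(-26520*sqrt(21) + 12776111*I)/(120*sqrt(21) + 75599*I) ≈ 675.91 + 11.347*I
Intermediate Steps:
F = -26 (F = -24 - 2 = -26)
G = 1/60 ≈ 0.016667
(F + 1/(G + sqrt(-4 - 17)))**2 = (-26 + 1/(1/60 + sqrt(-4 - 17)))**2 = (-26 + 1/(1/60 + sqrt(-21)))**2 = (-26 + 1/(1/60 + I*sqrt(21)))**2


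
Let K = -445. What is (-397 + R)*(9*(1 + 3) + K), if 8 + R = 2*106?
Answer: 78937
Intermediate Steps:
R = 204 (R = -8 + 2*106 = -8 + 212 = 204)
(-397 + R)*(9*(1 + 3) + K) = (-397 + 204)*(9*(1 + 3) - 445) = -193*(9*4 - 445) = -193*(36 - 445) = -193*(-409) = 78937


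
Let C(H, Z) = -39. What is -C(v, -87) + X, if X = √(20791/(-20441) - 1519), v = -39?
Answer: 39 + I*√635115565470/20441 ≈ 39.0 + 38.987*I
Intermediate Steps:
X = I*√635115565470/20441 (X = √(20791*(-1/20441) - 1519) = √(-20791/20441 - 1519) = √(-31070670/20441) = I*√635115565470/20441 ≈ 38.987*I)
-C(v, -87) + X = -1*(-39) + I*√635115565470/20441 = 39 + I*√635115565470/20441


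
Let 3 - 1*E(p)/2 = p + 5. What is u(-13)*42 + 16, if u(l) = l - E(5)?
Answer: 58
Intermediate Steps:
E(p) = -4 - 2*p (E(p) = 6 - 2*(p + 5) = 6 - 2*(5 + p) = 6 + (-10 - 2*p) = -4 - 2*p)
u(l) = 14 + l (u(l) = l - (-4 - 2*5) = l - (-4 - 10) = l - 1*(-14) = l + 14 = 14 + l)
u(-13)*42 + 16 = (14 - 13)*42 + 16 = 1*42 + 16 = 42 + 16 = 58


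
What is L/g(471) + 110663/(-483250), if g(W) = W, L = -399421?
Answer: -193072320523/227610750 ≈ -848.26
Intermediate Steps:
L/g(471) + 110663/(-483250) = -399421/471 + 110663/(-483250) = -399421*1/471 + 110663*(-1/483250) = -399421/471 - 110663/483250 = -193072320523/227610750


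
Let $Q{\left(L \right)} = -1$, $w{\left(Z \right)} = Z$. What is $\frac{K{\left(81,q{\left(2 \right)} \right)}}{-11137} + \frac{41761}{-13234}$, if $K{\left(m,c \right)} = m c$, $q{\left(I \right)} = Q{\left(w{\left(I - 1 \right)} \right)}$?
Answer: $- \frac{464020303}{147387058} \approx -3.1483$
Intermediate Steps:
$q{\left(I \right)} = -1$
$K{\left(m,c \right)} = c m$
$\frac{K{\left(81,q{\left(2 \right)} \right)}}{-11137} + \frac{41761}{-13234} = \frac{\left(-1\right) 81}{-11137} + \frac{41761}{-13234} = \left(-81\right) \left(- \frac{1}{11137}\right) + 41761 \left(- \frac{1}{13234}\right) = \frac{81}{11137} - \frac{41761}{13234} = - \frac{464020303}{147387058}$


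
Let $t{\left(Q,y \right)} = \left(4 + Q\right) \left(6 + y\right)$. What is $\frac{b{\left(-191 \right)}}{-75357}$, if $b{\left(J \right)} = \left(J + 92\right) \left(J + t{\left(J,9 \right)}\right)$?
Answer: $- \frac{32956}{8373} \approx -3.936$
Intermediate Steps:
$b{\left(J \right)} = \left(60 + 16 J\right) \left(92 + J\right)$ ($b{\left(J \right)} = \left(J + 92\right) \left(J + \left(24 + 4 \cdot 9 + 6 J + J 9\right)\right) = \left(92 + J\right) \left(J + \left(24 + 36 + 6 J + 9 J\right)\right) = \left(92 + J\right) \left(J + \left(60 + 15 J\right)\right) = \left(92 + J\right) \left(60 + 16 J\right) = \left(60 + 16 J\right) \left(92 + J\right)$)
$\frac{b{\left(-191 \right)}}{-75357} = \frac{5520 + 16 \left(-191\right)^{2} + 1532 \left(-191\right)}{-75357} = \left(5520 + 16 \cdot 36481 - 292612\right) \left(- \frac{1}{75357}\right) = \left(5520 + 583696 - 292612\right) \left(- \frac{1}{75357}\right) = 296604 \left(- \frac{1}{75357}\right) = - \frac{32956}{8373}$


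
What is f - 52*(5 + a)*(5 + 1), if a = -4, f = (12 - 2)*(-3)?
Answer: -342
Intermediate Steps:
f = -30 (f = 10*(-3) = -30)
f - 52*(5 + a)*(5 + 1) = -30 - 52*(5 - 4)*(5 + 1) = -30 - 52*6 = -30 - 312 = -342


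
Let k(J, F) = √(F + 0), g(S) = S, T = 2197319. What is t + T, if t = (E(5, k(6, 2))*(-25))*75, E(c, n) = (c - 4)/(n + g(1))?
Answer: 2199194 - 1875*√2 ≈ 2.1965e+6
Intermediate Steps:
k(J, F) = √F
E(c, n) = (-4 + c)/(1 + n) (E(c, n) = (c - 4)/(n + 1) = (-4 + c)/(1 + n))
t = -1875/(1 + √2) (t = (((-4 + 5)/(1 + √2))*(-25))*75 = ((1/(1 + √2))*(-25))*75 = (-25/(1 + √2))*75 = -25/(1 + √2)*75 = -1875/(1 + √2) ≈ -776.65)
t + T = (1875 - 1875*√2) + 2197319 = 2199194 - 1875*√2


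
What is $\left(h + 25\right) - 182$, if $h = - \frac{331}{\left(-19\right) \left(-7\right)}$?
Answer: $- \frac{21212}{133} \approx -159.49$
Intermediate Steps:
$h = - \frac{331}{133} \approx -2.4887$
$\left(h + 25\right) - 182 = \left(- \frac{331}{133} + 25\right) - 182 = \frac{2994}{133} - 182 = - \frac{21212}{133}$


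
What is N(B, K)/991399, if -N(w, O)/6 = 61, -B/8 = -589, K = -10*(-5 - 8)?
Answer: -366/991399 ≈ -0.00036918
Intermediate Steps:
K = 130 (K = -10*(-13) = 130)
B = 4712 (B = -8*(-589) = 4712)
N(w, O) = -366 (N(w, O) = -6*61 = -366)
N(B, K)/991399 = -366/991399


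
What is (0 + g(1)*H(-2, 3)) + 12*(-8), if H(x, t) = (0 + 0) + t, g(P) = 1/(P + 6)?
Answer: -669/7 ≈ -95.571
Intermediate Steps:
g(P) = 1/(6 + P)
H(x, t) = t (H(x, t) = 0 + t = t)
(0 + g(1)*H(-2, 3)) + 12*(-8) = (0 + 3/(6 + 1)) + 12*(-8) = (0 + 3/7) - 96 = 3/7 - 96 = -669/7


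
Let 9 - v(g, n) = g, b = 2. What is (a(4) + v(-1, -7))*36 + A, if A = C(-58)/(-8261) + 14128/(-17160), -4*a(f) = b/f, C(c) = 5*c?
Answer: 1142806913/3221790 ≈ 354.71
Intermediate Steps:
v(g, n) = 9 - g
a(f) = -1/(2*f)
A = -1269716/1610895 (A = (5*(-58))/(-8261) + 14128/(-17160) = -290*(-1/8261) + 14128*(-1/17160) = 290/8261 - 1766/2145 = -1269716/1610895 ≈ -0.78821)
(a(4) + v(-1, -7))*36 + A = (-½/4 + (9 - 1*(-1)))*36 - 1269716/1610895 = (-½*¼ + (9 + 1))*36 - 1269716/1610895 = (-⅛ + 10)*36 - 1269716/1610895 = (79/8)*36 - 1269716/1610895 = 711/2 - 1269716/1610895 = 1142806913/3221790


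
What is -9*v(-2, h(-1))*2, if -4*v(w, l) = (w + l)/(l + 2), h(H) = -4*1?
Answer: 27/2 ≈ 13.500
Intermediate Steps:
h(H) = -4
v(w, l) = -(l + w)/(4*(2 + l)) (v(w, l) = -(w + l)/(4*(l + 2)) = -(l + w)/(4*(2 + l)))
-9*v(-2, h(-1))*2 = -9*(-1*(-4) - 1*(-2))/(4*(2 - 4))*2 = -9*(4 + 2)/(4*(-2))*2 = -9*(-1)*6/(4*2)*2 = -9*(-3/4)*2 = (27/4)*2 = 27/2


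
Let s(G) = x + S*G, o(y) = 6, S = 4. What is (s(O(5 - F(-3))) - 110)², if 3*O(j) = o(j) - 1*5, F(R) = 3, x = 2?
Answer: 102400/9 ≈ 11378.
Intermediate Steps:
O(j) = ⅓ (O(j) = (6 - 1*5)/3 = (6 - 5)/3 = (⅓)*1 = ⅓)
s(G) = 2 + 4*G
(s(O(5 - F(-3))) - 110)² = ((2 + 4*(⅓)) - 110)² = ((2 + 4/3) - 110)² = (10/3 - 110)² = (-320/3)² = 102400/9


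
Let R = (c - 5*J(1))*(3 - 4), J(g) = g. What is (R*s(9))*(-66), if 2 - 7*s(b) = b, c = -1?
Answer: 396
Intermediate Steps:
s(b) = 2/7 - b/7
R = 6 (R = (-1 - 5*1)*(3 - 4) = (-1 - 5)*(-1) = -6*(-1) = 6)
(R*s(9))*(-66) = (6*(2/7 - 1/7*9))*(-66) = (6*(2/7 - 9/7))*(-66) = (6*(-1))*(-66) = -6*(-66) = 396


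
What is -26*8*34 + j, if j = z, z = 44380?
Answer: 37308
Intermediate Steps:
j = 44380
-26*8*34 + j = -26*8*34 + 44380 = -208*34 + 44380 = -7072 + 44380 = 37308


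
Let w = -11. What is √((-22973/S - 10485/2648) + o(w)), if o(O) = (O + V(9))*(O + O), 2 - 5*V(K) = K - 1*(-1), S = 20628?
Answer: √35240245978792830/11379780 ≈ 16.496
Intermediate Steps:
V(K) = ⅕ - K/5 (V(K) = ⅖ - (K - 1*(-1))/5 = ⅖ - (K + 1)/5 = ⅖ - (1 + K)/5 = ⅖ + (-⅕ - K/5) = ⅕ - K/5)
o(O) = 2*O*(-8/5 + O) (o(O) = (O + (⅕ - ⅕*9))*(O + O) = (O + (⅕ - 9/5))*(2*O) = (O - 8/5)*(2*O) = (-8/5 + O)*(2*O) = 2*O*(-8/5 + O))
√((-22973/S - 10485/2648) + o(w)) = √((-22973/20628 - 10485/2648) + (⅖)*(-11)*(-8 + 5*(-11))) = √((-22973*1/20628 - 10485*1/2648) + (⅖)*(-11)*(-8 - 55)) = √((-22973/20628 - 10485/2648) + (⅖)*(-11)*(-63)) = √(-69279271/13655736 + 1386/5) = √(18580453741/68278680) = √35240245978792830/11379780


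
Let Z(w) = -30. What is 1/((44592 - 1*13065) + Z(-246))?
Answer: 1/31497 ≈ 3.1749e-5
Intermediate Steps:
1/((44592 - 1*13065) + Z(-246)) = 1/((44592 - 1*13065) - 30) = 1/((44592 - 13065) - 30) = 1/(31527 - 30) = 1/31497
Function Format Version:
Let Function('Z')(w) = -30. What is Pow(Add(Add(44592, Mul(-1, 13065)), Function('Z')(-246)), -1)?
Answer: Rational(1, 31497) ≈ 3.1749e-5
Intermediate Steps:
Pow(Add(Add(44592, Mul(-1, 13065)), Function('Z')(-246)), -1) = Pow(Add(Add(44592, Mul(-1, 13065)), -30), -1) = Pow(Add(Add(44592, -13065), -30), -1) = Pow(Add(31527, -30), -1) = Pow(31497, -1) = Rational(1, 31497)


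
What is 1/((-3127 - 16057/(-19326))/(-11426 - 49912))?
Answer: 1185418188/60416345 ≈ 19.621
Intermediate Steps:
1/((-3127 - 16057/(-19326))/(-11426 - 49912)) = 1/((-3127 - 16057*(-1/19326))/(-61338)) = 1/((-3127 + 16057/19326)*(-1/61338)) = 1/(-60416345/19326*(-1/61338)) = 1/(60416345/1185418188) = 1185418188/60416345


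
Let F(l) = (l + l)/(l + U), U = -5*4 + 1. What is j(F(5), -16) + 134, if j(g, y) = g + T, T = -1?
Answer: 926/7 ≈ 132.29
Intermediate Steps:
U = -19 (U = -20 + 1 = -19)
F(l) = 2*l/(-19 + l) (F(l) = (l + l)/(l - 19) = (2*l)/(-19 + l) = 2*l/(-19 + l))
j(g, y) = -1 + g (j(g, y) = g - 1 = -1 + g)
j(F(5), -16) + 134 = (-1 + 2*5/(-19 + 5)) + 134 = (-1 + 2*5/(-14)) + 134 = (-1 + 2*5*(-1/14)) + 134 = (-1 - 5/7) + 134 = -12/7 + 134 = 926/7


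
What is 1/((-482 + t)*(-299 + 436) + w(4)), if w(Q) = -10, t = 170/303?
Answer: -303/19988042 ≈ -1.5159e-5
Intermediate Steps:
t = 170/303 (t = 170*(1/303) = 170/303 ≈ 0.56106)
1/((-482 + t)*(-299 + 436) + w(4)) = 1/((-482 + 170/303)*(-299 + 436) - 10) = 1/(-145876/303*137 - 10) = 1/(-19985012/303 - 10) = 1/(-19988042/303) = -303/19988042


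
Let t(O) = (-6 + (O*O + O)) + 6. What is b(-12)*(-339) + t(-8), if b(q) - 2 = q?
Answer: 3446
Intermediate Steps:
b(q) = 2 + q
t(O) = O + O² (t(O) = (-6 + (O² + O)) + 6 = (-6 + (O + O²)) + 6 = (-6 + O + O²) + 6 = O + O²)
b(-12)*(-339) + t(-8) = (2 - 12)*(-339) - 8*(1 - 8) = -10*(-339) - 8*(-7) = 3390 + 56 = 3446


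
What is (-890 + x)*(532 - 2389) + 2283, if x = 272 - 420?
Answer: 1929849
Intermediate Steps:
x = -148
(-890 + x)*(532 - 2389) + 2283 = (-890 - 148)*(532 - 2389) + 2283 = -1038*(-1857) + 2283 = 1927566 + 2283 = 1929849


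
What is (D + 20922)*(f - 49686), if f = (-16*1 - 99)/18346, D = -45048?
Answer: 10995900638673/9173 ≈ 1.1987e+9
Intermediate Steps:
f = -115/18346 (f = (-16 - 99)*(1/18346) = -115*1/18346 = -115/18346 ≈ -0.0062684)
(D + 20922)*(f - 49686) = (-45048 + 20922)*(-115/18346 - 49686) = -24126*(-911539471/18346) = 10995900638673/9173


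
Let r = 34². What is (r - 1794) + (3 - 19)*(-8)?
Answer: -510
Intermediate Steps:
r = 1156
(r - 1794) + (3 - 19)*(-8) = (1156 - 1794) + (3 - 19)*(-8) = -638 - 16*(-8) = -638 + 128 = -510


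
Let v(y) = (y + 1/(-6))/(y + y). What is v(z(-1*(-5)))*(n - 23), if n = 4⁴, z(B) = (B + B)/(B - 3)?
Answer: 6757/60 ≈ 112.62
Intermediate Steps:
z(B) = 2*B/(-3 + B) (z(B) = (2*B)/(-3 + B) = 2*B/(-3 + B))
n = 256
v(y) = (-⅙ + y)/(2*y) (v(y) = (y - ⅙)/((2*y)) = (-⅙ + y)*(1/(2*y)) = (-⅙ + y)/(2*y))
v(z(-1*(-5)))*(n - 23) = ((-1 + 6*(2*(-1*(-5))/(-3 - 1*(-5))))/(12*((2*(-1*(-5))/(-3 - 1*(-5))))))*(256 - 23) = ((-1 + 6*(2*5/(-3 + 5)))/(12*((2*5/(-3 + 5)))))*233 = ((-1 + 6*(2*5/2))/(12*((2*5/2))))*233 = ((-1 + 6*(2*5*(½)))/(12*((2*5*(½)))))*233 = ((1/12)*(-1 + 6*5)/5)*233 = ((1/12)*(⅕)*(-1 + 30))*233 = ((1/12)*(⅕)*29)*233 = (29/60)*233 = 6757/60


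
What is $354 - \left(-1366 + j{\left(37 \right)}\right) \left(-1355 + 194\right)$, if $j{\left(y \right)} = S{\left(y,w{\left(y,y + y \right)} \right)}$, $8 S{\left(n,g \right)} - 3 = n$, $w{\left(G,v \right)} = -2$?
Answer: $-1579767$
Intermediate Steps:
$S{\left(n,g \right)} = \frac{3}{8} + \frac{n}{8}$
$j{\left(y \right)} = \frac{3}{8} + \frac{y}{8}$
$354 - \left(-1366 + j{\left(37 \right)}\right) \left(-1355 + 194\right) = 354 - \left(-1366 + \left(\frac{3}{8} + \frac{1}{8} \cdot 37\right)\right) \left(-1355 + 194\right) = 354 - \left(-1366 + \left(\frac{3}{8} + \frac{37}{8}\right)\right) \left(-1161\right) = 354 - \left(-1366 + 5\right) \left(-1161\right) = 354 - \left(-1361\right) \left(-1161\right) = 354 - 1580121 = -1579767$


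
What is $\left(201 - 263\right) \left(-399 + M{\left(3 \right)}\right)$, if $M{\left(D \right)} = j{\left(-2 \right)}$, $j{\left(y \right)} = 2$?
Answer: $24614$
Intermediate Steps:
$M{\left(D \right)} = 2$
$\left(201 - 263\right) \left(-399 + M{\left(3 \right)}\right) = \left(201 - 263\right) \left(-399 + 2\right) = \left(-62\right) \left(-397\right) = 24614$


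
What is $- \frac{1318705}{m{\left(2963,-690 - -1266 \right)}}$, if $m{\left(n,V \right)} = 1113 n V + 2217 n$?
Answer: $- \frac{263741}{381222543} \approx -0.00069183$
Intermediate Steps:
$m{\left(n,V \right)} = 2217 n + 1113 V n$ ($m{\left(n,V \right)} = 1113 V n + 2217 n = 2217 n + 1113 V n$)
$- \frac{1318705}{m{\left(2963,-690 - -1266 \right)}} = - \frac{1318705}{3 \cdot 2963 \left(739 + 371 \left(-690 - -1266\right)\right)} = - \frac{1318705}{3 \cdot 2963 \left(739 + 371 \left(-690 + 1266\right)\right)} = - \frac{1318705}{3 \cdot 2963 \left(739 + 371 \cdot 576\right)} = - \frac{1318705}{3 \cdot 2963 \left(739 + 213696\right)} = - \frac{1318705}{3 \cdot 2963 \cdot 214435} = - \frac{1318705}{1906112715} = \left(-1\right) \frac{263741}{381222543} = - \frac{263741}{381222543}$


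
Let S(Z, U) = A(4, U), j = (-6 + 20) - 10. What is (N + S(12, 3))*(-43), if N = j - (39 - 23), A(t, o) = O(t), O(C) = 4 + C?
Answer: 172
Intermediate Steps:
j = 4 (j = 14 - 10 = 4)
A(t, o) = 4 + t
S(Z, U) = 8 (S(Z, U) = 4 + 4 = 8)
N = -12 (N = 4 - (39 - 23) = 4 - 1*16 = 4 - 16 = -12)
(N + S(12, 3))*(-43) = (-12 + 8)*(-43) = -4*(-43) = 172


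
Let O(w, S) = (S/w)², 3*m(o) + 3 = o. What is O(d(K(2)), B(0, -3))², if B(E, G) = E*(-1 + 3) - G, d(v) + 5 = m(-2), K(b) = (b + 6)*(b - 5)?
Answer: 6561/160000 ≈ 0.041006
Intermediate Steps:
m(o) = -1 + o/3
K(b) = (-5 + b)*(6 + b) (K(b) = (6 + b)*(-5 + b) = (-5 + b)*(6 + b))
d(v) = -20/3 (d(v) = -5 + (-1 + (⅓)*(-2)) = -5 + (-1 - ⅔) = -5 - 5/3 = -20/3)
B(E, G) = -G + 2*E (B(E, G) = E*2 - G = 2*E - G = -G + 2*E)
O(w, S) = S²/w²
O(d(K(2)), B(0, -3))² = ((-1*(-3) + 2*0)²/(-20/3)²)² = ((3 + 0)²*(9/400))² = (3²*(9/400))² = (9*(9/400))² = (81/400)² = 6561/160000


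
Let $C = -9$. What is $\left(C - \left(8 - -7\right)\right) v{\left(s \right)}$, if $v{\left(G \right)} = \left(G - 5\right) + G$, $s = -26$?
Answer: $1368$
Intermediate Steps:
$v{\left(G \right)} = -5 + 2 G$ ($v{\left(G \right)} = \left(-5 + G\right) + G = -5 + 2 G$)
$\left(C - \left(8 - -7\right)\right) v{\left(s \right)} = \left(-9 - \left(8 - -7\right)\right) \left(-5 + 2 \left(-26\right)\right) = \left(-9 - \left(8 + 7\right)\right) \left(-5 - 52\right) = \left(-9 - 15\right) \left(-57\right) = \left(-24\right) \left(-57\right) = 1368$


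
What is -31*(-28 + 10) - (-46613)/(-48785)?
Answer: 27175417/48785 ≈ 557.04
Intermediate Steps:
-31*(-28 + 10) - (-46613)/(-48785) = -31*(-18) - (-46613)*(-1)/48785 = 558 - 1*46613/48785 = 558 - 46613/48785 = 27175417/48785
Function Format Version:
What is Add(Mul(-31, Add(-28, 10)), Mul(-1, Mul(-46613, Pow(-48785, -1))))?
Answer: Rational(27175417, 48785) ≈ 557.04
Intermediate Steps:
Add(Mul(-31, Add(-28, 10)), Mul(-1, Mul(-46613, Pow(-48785, -1)))) = Add(Mul(-31, -18), Mul(-1, Mul(-46613, Rational(-1, 48785)))) = Add(558, Mul(-1, Rational(46613, 48785))) = Add(558, Rational(-46613, 48785)) = Rational(27175417, 48785)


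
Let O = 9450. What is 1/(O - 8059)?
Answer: 1/1391 ≈ 0.00071891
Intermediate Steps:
1/(O - 8059) = 1/(9450 - 8059) = 1/1391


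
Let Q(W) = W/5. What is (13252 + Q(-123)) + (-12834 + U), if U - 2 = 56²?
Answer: 17657/5 ≈ 3531.4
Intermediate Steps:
U = 3138 (U = 2 + 56² = 2 + 3136 = 3138)
Q(W) = W/5 (Q(W) = W*(⅕) = W/5)
(13252 + Q(-123)) + (-12834 + U) = (13252 + (⅕)*(-123)) + (-12834 + 3138) = (13252 - 123/5) - 9696 = 66137/5 - 9696 = 17657/5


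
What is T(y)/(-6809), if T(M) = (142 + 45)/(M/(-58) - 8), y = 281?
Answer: 986/461155 ≈ 0.0021381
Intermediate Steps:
T(M) = 187/(-8 - M/58) (T(M) = 187/(M*(-1/58) - 8) = 187/(-M/58 - 8) = 187/(-8 - M/58))
T(y)/(-6809) = -10846/(464 + 281)/(-6809) = -10846/745*(-1/6809) = 986/461155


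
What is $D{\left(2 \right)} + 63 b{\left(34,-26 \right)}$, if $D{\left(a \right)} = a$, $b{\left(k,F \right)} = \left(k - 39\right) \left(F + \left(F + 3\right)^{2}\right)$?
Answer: $-158443$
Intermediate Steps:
$b{\left(k,F \right)} = \left(-39 + k\right) \left(F + \left(3 + F\right)^{2}\right)$
$D{\left(2 \right)} + 63 b{\left(34,-26 \right)} = 2 + 63 \left(\left(-39\right) \left(-26\right) - 39 \left(3 - 26\right)^{2} - 884 + 34 \left(3 - 26\right)^{2}\right) = 2 + 63 \left(1014 - 39 \left(-23\right)^{2} - 884 + 34 \left(-23\right)^{2}\right) = 2 + 63 \left(1014 - 20631 - 884 + 34 \cdot 529\right) = 2 + 63 \left(1014 - 20631 - 884 + 17986\right) = 2 + 63 \left(-2515\right) = 2 - 158445 = -158443$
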